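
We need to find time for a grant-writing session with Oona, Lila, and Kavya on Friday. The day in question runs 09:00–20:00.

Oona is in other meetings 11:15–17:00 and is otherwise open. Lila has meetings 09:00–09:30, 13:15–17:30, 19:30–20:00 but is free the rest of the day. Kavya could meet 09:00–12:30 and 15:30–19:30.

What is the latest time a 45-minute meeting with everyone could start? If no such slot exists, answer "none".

Oona free: 09:00-11:15, 17:00-20:00 (invert busy blocks within the working day).
Lila free: 09:30-13:15, 17:30-19:30 (invert busy blocks within the working day).
Kavya free: 09:00-12:30, 15:30-19:30.
Oona ∩ Lila: 09:30-11:15, 17:30-19:30.
Oona ∩ Lila ∩ Kavya: 09:30-11:15, 17:30-19:30.
So the common availability across everyone is 09:30-11:15, 17:30-19:30.
The last common window of at least 45 minutes is 17:30-19:30; a 45-minute meeting can start as late as 18:45 and still end by 19:30.

18:45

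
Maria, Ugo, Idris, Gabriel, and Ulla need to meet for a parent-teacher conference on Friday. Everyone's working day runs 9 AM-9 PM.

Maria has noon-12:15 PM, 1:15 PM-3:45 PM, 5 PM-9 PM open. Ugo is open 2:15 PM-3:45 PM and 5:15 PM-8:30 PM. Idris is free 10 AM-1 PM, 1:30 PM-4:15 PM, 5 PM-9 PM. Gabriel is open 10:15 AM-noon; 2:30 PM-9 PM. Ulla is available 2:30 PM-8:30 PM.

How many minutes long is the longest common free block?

195

Maria ∩ Ugo: 14:15-15:45, 17:15-20:30.
Maria ∩ Ugo ∩ Idris: 14:15-15:45, 17:15-20:30.
Maria ∩ Ugo ∩ Idris ∩ Gabriel: 14:30-15:45, 17:15-20:30.
Maria ∩ Ugo ∩ Idris ∩ Gabriel ∩ Ulla: 14:30-15:45, 17:15-20:30.
The longest is 17:15-20:30 at 195 minutes.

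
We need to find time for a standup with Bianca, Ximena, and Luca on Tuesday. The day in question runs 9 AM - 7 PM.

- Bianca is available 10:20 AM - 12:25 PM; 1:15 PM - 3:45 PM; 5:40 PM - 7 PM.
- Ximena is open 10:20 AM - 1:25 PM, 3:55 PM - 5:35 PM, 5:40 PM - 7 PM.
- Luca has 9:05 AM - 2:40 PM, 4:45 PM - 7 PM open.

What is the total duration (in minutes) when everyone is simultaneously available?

Bianca ∩ Ximena: 10:20-12:25, 13:15-13:25, 17:40-19:00.
Bianca ∩ Ximena ∩ Luca: 10:20-12:25, 13:15-13:25, 17:40-19:00.
Those are the intersection windows.
Summing the common windows: 125 + 10 + 80 = 215 minutes.

215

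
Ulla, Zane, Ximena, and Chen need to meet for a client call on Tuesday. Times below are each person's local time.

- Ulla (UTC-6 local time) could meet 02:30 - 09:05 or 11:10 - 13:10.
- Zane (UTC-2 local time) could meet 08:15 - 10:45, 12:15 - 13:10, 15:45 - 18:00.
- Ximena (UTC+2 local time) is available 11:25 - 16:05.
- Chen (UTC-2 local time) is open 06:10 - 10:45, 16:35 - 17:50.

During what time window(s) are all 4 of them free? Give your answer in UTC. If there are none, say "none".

10:15-12:45

Ulla in UTC: 08:30-15:05, 17:10-19:10 (add 6h to convert from UTC-6).
Zane in UTC: 10:15-12:45, 14:15-15:10, 17:45-20:00 (add 2h to convert from UTC-2).
Ximena in UTC: 09:25-14:05 (subtract 2h to convert from UTC+2).
Chen in UTC: 08:10-12:45, 18:35-19:50 (add 2h to convert from UTC-2).
Ulla ∩ Zane: 10:15-12:45, 14:15-15:05, 17:45-19:10.
Ulla ∩ Zane ∩ Ximena: 10:15-12:45.
Ulla ∩ Zane ∩ Ximena ∩ Chen: 10:15-12:45.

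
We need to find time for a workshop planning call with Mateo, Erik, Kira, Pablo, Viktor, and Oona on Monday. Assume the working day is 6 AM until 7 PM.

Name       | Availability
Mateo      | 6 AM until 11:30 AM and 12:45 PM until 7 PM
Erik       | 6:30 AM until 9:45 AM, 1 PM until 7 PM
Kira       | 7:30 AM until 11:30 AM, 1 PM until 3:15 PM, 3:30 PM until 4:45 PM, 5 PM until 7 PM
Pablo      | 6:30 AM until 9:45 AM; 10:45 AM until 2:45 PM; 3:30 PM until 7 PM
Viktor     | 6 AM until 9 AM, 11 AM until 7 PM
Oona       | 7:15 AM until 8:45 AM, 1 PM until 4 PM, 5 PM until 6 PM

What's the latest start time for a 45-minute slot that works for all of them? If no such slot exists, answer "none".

17:15

Mateo ∩ Erik: 06:30-09:45, 13:00-19:00.
Mateo ∩ Erik ∩ Kira: 07:30-09:45, 13:00-15:15, 15:30-16:45, 17:00-19:00.
Mateo ∩ Erik ∩ Kira ∩ Pablo: 07:30-09:45, 13:00-14:45, 15:30-16:45, 17:00-19:00.
Mateo ∩ Erik ∩ Kira ∩ Pablo ∩ Viktor: 07:30-09:00, 13:00-14:45, 15:30-16:45, 17:00-19:00.
Mateo ∩ Erik ∩ Kira ∩ Pablo ∩ Viktor ∩ Oona: 07:30-08:45, 13:00-14:45, 15:30-16:00, 17:00-18:00.
Those are the intersection windows.
The last common window of at least 45 minutes is 17:00-18:00; a 45-minute meeting can start as late as 17:15 and still end by 18:00.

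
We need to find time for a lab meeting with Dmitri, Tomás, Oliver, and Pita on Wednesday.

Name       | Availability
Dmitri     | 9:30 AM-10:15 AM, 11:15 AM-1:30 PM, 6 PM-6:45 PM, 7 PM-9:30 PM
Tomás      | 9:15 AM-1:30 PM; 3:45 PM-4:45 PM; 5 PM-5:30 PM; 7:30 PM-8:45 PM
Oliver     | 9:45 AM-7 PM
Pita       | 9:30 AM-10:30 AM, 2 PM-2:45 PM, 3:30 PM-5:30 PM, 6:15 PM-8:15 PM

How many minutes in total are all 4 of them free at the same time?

Dmitri ∩ Tomás: 09:30-10:15, 11:15-13:30, 19:30-20:45.
Dmitri ∩ Tomás ∩ Oliver: 09:45-10:15, 11:15-13:30.
Dmitri ∩ Tomás ∩ Oliver ∩ Pita: 09:45-10:15.
That's a single block of 30 minutes.

30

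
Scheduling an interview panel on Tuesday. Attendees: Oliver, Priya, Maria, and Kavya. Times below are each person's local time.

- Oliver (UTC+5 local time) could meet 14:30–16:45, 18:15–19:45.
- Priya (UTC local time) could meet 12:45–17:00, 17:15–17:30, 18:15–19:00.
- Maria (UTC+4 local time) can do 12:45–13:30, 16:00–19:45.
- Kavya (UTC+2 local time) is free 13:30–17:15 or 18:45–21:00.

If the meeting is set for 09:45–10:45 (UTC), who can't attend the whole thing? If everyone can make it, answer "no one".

Kavya, Maria, Priya

Oliver in UTC: 09:30-11:45, 13:15-14:45 (subtract 5h to convert from UTC+5).
Priya in UTC: 12:45-17:00, 17:15-17:30, 18:15-19:00.
Maria in UTC: 08:45-09:30, 12:00-15:45 (subtract 4h to convert from UTC+4).
Kavya in UTC: 11:30-15:15, 16:45-19:00 (subtract 2h to convert from UTC+2).
Oliver: free for 09:45-10:45. Priya: not fully free for 09:45-10:45. Maria: not fully free for 09:45-10:45. Kavya: not fully free for 09:45-10:45.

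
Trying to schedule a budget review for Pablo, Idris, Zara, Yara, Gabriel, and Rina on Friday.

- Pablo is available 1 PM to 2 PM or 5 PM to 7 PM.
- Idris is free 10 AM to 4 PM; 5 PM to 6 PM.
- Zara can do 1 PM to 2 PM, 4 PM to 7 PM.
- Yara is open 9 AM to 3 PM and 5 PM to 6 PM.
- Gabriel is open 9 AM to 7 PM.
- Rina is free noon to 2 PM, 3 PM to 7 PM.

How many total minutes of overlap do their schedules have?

120

Pablo ∩ Idris: 13:00-14:00, 17:00-18:00.
Pablo ∩ Idris ∩ Zara: 13:00-14:00, 17:00-18:00.
Pablo ∩ Idris ∩ Zara ∩ Yara: 13:00-14:00, 17:00-18:00.
Pablo ∩ Idris ∩ Zara ∩ Yara ∩ Gabriel: 13:00-14:00, 17:00-18:00.
Pablo ∩ Idris ∩ Zara ∩ Yara ∩ Gabriel ∩ Rina: 13:00-14:00, 17:00-18:00.
So the common availability across everyone is 13:00-14:00, 17:00-18:00.
Summing the common windows: 60 + 60 = 120 minutes.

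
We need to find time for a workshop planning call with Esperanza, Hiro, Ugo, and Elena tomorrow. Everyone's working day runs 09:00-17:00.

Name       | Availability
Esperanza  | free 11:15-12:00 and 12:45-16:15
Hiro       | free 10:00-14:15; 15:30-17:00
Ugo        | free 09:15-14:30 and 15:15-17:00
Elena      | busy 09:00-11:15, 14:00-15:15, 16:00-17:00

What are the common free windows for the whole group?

11:15-12:00, 12:45-14:00, 15:30-16:00

Esperanza free: 11:15-12:00, 12:45-16:15.
Hiro free: 10:00-14:15, 15:30-17:00.
Ugo free: 09:15-14:30, 15:15-17:00.
Elena free: 11:15-14:00, 15:15-16:00 (invert busy blocks within the working day).
Esperanza ∩ Hiro: 11:15-12:00, 12:45-14:15, 15:30-16:15.
Esperanza ∩ Hiro ∩ Ugo: 11:15-12:00, 12:45-14:15, 15:30-16:15.
Esperanza ∩ Hiro ∩ Ugo ∩ Elena: 11:15-12:00, 12:45-14:00, 15:30-16:00.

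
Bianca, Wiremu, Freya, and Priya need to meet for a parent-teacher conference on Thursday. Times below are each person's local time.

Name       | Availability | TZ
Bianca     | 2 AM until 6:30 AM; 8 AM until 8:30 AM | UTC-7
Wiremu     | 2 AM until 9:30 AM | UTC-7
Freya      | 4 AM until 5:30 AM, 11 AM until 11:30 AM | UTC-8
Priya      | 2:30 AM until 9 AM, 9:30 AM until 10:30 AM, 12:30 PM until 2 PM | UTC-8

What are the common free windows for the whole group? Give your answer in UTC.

Bianca in UTC: 09:00-13:30, 15:00-15:30 (add 7h to convert from UTC-7).
Wiremu in UTC: 09:00-16:30 (add 7h to convert from UTC-7).
Freya in UTC: 12:00-13:30, 19:00-19:30 (add 8h to convert from UTC-8).
Priya in UTC: 10:30-17:00, 17:30-18:30, 20:30-22:00 (add 8h to convert from UTC-8).
Bianca ∩ Wiremu: 09:00-13:30, 15:00-15:30.
Bianca ∩ Wiremu ∩ Freya: 12:00-13:30.
Bianca ∩ Wiremu ∩ Freya ∩ Priya: 12:00-13:30.

12:00-13:30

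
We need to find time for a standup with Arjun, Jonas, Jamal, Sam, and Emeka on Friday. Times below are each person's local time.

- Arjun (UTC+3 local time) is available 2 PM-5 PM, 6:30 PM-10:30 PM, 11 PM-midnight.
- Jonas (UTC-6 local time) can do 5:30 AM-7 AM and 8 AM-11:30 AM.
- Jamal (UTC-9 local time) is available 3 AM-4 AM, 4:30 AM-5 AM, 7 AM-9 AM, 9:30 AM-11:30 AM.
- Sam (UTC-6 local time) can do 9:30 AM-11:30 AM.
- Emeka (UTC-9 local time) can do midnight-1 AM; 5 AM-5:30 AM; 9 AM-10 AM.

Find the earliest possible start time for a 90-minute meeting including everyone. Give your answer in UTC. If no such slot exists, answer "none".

Arjun in UTC: 11:00-14:00, 15:30-19:30, 20:00-21:00 (subtract 3h to convert from UTC+3).
Jonas in UTC: 11:30-13:00, 14:00-17:30 (add 6h to convert from UTC-6).
Jamal in UTC: 12:00-13:00, 13:30-14:00, 16:00-18:00, 18:30-20:30 (add 9h to convert from UTC-9).
Sam in UTC: 15:30-17:30 (add 6h to convert from UTC-6).
Emeka in UTC: 09:00-10:00, 14:00-14:30, 18:00-19:00 (add 9h to convert from UTC-9).
Arjun ∩ Jonas: 11:30-13:00, 15:30-17:30.
Arjun ∩ Jonas ∩ Jamal: 12:00-13:00, 16:00-17:30.
Arjun ∩ Jonas ∩ Jamal ∩ Sam: 16:00-17:30.
Arjun ∩ Jonas ∩ Jamal ∩ Sam ∩ Emeka: ∅.
There is no time when everyone is free.
No common window is at least 90 minutes long.

none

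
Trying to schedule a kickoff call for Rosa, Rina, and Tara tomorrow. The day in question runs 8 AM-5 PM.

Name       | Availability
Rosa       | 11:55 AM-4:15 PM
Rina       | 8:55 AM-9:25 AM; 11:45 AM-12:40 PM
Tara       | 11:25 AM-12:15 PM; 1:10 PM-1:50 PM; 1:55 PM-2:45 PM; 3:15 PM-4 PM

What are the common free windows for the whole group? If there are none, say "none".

Rosa ∩ Rina: 11:55-12:40.
Rosa ∩ Rina ∩ Tara: 11:55-12:15.
Those are the intersection windows.

11:55-12:15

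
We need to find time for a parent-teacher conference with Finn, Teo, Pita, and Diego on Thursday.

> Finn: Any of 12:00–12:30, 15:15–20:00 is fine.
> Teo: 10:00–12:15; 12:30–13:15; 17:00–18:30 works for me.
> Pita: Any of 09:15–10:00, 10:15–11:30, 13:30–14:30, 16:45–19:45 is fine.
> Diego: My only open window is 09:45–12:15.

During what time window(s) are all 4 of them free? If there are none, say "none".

none

Finn ∩ Teo: 12:00-12:15, 17:00-18:30.
Finn ∩ Teo ∩ Pita: 17:00-18:30.
Finn ∩ Teo ∩ Pita ∩ Diego: ∅.
There is no time when everyone is free.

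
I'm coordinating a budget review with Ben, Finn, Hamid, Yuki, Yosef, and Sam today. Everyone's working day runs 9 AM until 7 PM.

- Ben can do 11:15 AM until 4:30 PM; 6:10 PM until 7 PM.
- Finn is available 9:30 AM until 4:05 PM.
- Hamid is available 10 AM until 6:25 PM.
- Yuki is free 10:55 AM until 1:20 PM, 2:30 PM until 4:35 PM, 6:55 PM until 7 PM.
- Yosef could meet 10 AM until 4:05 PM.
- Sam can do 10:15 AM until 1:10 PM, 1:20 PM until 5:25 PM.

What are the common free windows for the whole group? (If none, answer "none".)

11:15-13:10, 14:30-16:05

Ben ∩ Finn: 11:15-16:05.
Ben ∩ Finn ∩ Hamid: 11:15-16:05.
Ben ∩ Finn ∩ Hamid ∩ Yuki: 11:15-13:20, 14:30-16:05.
Ben ∩ Finn ∩ Hamid ∩ Yuki ∩ Yosef: 11:15-13:20, 14:30-16:05.
Ben ∩ Finn ∩ Hamid ∩ Yuki ∩ Yosef ∩ Sam: 11:15-13:10, 14:30-16:05.
Those are the intersection windows.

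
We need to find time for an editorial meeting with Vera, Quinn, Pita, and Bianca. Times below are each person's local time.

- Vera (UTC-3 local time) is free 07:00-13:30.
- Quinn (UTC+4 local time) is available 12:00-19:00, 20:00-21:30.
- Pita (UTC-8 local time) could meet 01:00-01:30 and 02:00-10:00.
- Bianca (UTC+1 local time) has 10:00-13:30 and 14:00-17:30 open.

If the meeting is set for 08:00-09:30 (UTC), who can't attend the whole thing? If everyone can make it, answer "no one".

Vera in UTC: 10:00-16:30 (add 3h to convert from UTC-3).
Quinn in UTC: 08:00-15:00, 16:00-17:30 (subtract 4h to convert from UTC+4).
Pita in UTC: 09:00-09:30, 10:00-18:00 (add 8h to convert from UTC-8).
Bianca in UTC: 09:00-12:30, 13:00-16:30 (subtract 1h to convert from UTC+1).
Vera: not fully free for 08:00-09:30. Quinn: free for 08:00-09:30. Pita: not fully free for 08:00-09:30. Bianca: not fully free for 08:00-09:30.

Bianca, Pita, Vera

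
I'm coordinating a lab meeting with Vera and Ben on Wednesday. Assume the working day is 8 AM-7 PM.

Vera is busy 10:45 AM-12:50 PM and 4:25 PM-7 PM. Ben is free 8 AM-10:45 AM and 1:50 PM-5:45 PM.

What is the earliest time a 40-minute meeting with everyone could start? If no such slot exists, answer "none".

08:00

Vera free: 08:00-10:45, 12:50-16:25 (invert busy blocks within the working day).
Ben free: 08:00-10:45, 13:50-17:45.
Vera ∩ Ben: 08:00-10:45, 13:50-16:25.
The first common window of at least 40 minutes is 08:00-10:45, so the earliest start is 08:00.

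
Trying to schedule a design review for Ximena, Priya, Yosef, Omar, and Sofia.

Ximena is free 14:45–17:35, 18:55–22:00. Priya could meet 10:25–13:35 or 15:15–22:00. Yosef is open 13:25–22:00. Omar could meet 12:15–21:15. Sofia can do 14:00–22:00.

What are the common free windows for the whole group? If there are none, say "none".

Ximena ∩ Priya: 15:15-17:35, 18:55-22:00.
Ximena ∩ Priya ∩ Yosef: 15:15-17:35, 18:55-22:00.
Ximena ∩ Priya ∩ Yosef ∩ Omar: 15:15-17:35, 18:55-21:15.
Ximena ∩ Priya ∩ Yosef ∩ Omar ∩ Sofia: 15:15-17:35, 18:55-21:15.
Those are the intersection windows.

15:15-17:35, 18:55-21:15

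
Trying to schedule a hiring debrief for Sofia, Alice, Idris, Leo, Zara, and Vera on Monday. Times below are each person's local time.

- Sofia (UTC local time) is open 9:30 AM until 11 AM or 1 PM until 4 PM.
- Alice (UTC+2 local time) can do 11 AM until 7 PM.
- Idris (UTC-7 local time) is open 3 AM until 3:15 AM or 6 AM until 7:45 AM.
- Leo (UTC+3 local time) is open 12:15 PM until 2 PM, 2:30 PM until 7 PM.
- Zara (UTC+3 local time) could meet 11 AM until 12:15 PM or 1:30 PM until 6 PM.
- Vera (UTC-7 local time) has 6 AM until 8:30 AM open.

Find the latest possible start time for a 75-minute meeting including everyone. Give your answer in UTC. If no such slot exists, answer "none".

13:30

Sofia in UTC: 09:30-11:00, 13:00-16:00.
Alice in UTC: 09:00-17:00 (subtract 2h to convert from UTC+2).
Idris in UTC: 10:00-10:15, 13:00-14:45 (add 7h to convert from UTC-7).
Leo in UTC: 09:15-11:00, 11:30-16:00 (subtract 3h to convert from UTC+3).
Zara in UTC: 08:00-09:15, 10:30-15:00 (subtract 3h to convert from UTC+3).
Vera in UTC: 13:00-15:30 (add 7h to convert from UTC-7).
Sofia ∩ Alice: 09:30-11:00, 13:00-16:00.
Sofia ∩ Alice ∩ Idris: 10:00-10:15, 13:00-14:45.
Sofia ∩ Alice ∩ Idris ∩ Leo: 10:00-10:15, 13:00-14:45.
Sofia ∩ Alice ∩ Idris ∩ Leo ∩ Zara: 13:00-14:45.
Sofia ∩ Alice ∩ Idris ∩ Leo ∩ Zara ∩ Vera: 13:00-14:45.
So the common availability across everyone is 13:00-14:45.
The last common window of at least 75 minutes is 13:00-14:45; a 75-minute meeting can start as late as 13:30 and still end by 14:45.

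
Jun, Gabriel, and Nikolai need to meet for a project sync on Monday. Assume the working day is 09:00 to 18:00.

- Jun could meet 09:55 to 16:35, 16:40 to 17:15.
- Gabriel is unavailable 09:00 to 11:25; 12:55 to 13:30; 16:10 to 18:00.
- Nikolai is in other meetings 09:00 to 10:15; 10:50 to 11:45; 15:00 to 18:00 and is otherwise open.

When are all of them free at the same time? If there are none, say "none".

11:45-12:55, 13:30-15:00

Jun free: 09:55-16:35, 16:40-17:15.
Gabriel free: 11:25-12:55, 13:30-16:10 (invert busy blocks within the working day).
Nikolai free: 10:15-10:50, 11:45-15:00 (invert busy blocks within the working day).
Jun ∩ Gabriel: 11:25-12:55, 13:30-16:10.
Jun ∩ Gabriel ∩ Nikolai: 11:45-12:55, 13:30-15:00.
So the common availability across everyone is 11:45-12:55, 13:30-15:00.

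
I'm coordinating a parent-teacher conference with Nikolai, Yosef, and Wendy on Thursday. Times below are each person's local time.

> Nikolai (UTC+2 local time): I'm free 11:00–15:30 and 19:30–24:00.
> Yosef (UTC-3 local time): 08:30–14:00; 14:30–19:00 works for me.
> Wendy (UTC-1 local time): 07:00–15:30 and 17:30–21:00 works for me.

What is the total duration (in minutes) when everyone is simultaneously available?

Nikolai in UTC: 09:00-13:30, 17:30-22:00 (subtract 2h to convert from UTC+2).
Yosef in UTC: 11:30-17:00, 17:30-22:00 (add 3h to convert from UTC-3).
Wendy in UTC: 08:00-16:30, 18:30-22:00 (add 1h to convert from UTC-1).
Nikolai ∩ Yosef: 11:30-13:30, 17:30-22:00.
Nikolai ∩ Yosef ∩ Wendy: 11:30-13:30, 18:30-22:00.
Those are the intersection windows.
Summing the common windows: 120 + 210 = 330 minutes.

330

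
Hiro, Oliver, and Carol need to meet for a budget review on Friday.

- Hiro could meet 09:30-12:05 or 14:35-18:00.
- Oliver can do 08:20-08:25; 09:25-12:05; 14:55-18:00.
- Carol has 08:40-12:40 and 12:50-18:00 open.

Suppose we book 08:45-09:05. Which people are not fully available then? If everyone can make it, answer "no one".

Hiro: not fully free for 08:45-09:05. Oliver: not fully free for 08:45-09:05. Carol: free for 08:45-09:05.

Hiro, Oliver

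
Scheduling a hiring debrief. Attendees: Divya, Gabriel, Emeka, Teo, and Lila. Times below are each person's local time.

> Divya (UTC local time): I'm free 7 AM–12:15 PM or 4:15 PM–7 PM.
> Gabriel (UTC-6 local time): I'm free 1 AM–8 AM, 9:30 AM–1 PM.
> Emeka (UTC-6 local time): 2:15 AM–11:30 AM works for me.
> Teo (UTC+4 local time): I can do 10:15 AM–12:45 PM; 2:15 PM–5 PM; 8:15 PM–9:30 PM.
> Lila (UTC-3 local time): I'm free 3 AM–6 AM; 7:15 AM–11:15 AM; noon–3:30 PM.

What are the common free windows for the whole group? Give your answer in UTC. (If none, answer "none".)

Divya in UTC: 07:00-12:15, 16:15-19:00.
Gabriel in UTC: 07:00-14:00, 15:30-19:00 (add 6h to convert from UTC-6).
Emeka in UTC: 08:15-17:30 (add 6h to convert from UTC-6).
Teo in UTC: 06:15-08:45, 10:15-13:00, 16:15-17:30 (subtract 4h to convert from UTC+4).
Lila in UTC: 06:00-09:00, 10:15-14:15, 15:00-18:30 (add 3h to convert from UTC-3).
Divya ∩ Gabriel: 07:00-12:15, 16:15-19:00.
Divya ∩ Gabriel ∩ Emeka: 08:15-12:15, 16:15-17:30.
Divya ∩ Gabriel ∩ Emeka ∩ Teo: 08:15-08:45, 10:15-12:15, 16:15-17:30.
Divya ∩ Gabriel ∩ Emeka ∩ Teo ∩ Lila: 08:15-08:45, 10:15-12:15, 16:15-17:30.
So the common availability across everyone is 08:15-08:45, 10:15-12:15, 16:15-17:30.

08:15-08:45, 10:15-12:15, 16:15-17:30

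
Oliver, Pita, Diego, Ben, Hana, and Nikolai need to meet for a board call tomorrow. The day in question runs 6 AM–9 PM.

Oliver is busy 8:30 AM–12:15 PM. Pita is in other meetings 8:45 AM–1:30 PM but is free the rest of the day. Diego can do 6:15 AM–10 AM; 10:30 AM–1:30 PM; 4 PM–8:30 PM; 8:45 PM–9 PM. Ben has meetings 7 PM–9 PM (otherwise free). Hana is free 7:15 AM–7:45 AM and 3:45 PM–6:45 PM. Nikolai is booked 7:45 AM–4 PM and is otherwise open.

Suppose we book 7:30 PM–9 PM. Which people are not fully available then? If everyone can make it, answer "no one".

Oliver free: 06:00-08:30, 12:15-21:00 (invert busy blocks within the working day).
Pita free: 06:00-08:45, 13:30-21:00 (invert busy blocks within the working day).
Diego free: 06:15-10:00, 10:30-13:30, 16:00-20:30, 20:45-21:00.
Ben free: 06:00-19:00 (invert busy blocks within the working day).
Hana free: 07:15-07:45, 15:45-18:45.
Nikolai free: 06:00-07:45, 16:00-21:00 (invert busy blocks within the working day).
Oliver: free for 19:30-21:00. Pita: free for 19:30-21:00. Diego: not fully free for 19:30-21:00. Ben: not fully free for 19:30-21:00. Hana: not fully free for 19:30-21:00. Nikolai: free for 19:30-21:00.

Ben, Diego, Hana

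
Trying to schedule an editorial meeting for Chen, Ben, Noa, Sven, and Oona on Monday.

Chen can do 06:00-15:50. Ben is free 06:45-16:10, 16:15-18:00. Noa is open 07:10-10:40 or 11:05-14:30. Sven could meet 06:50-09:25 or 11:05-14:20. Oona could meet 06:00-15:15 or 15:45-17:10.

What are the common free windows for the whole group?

Chen ∩ Ben: 06:45-15:50.
Chen ∩ Ben ∩ Noa: 07:10-10:40, 11:05-14:30.
Chen ∩ Ben ∩ Noa ∩ Sven: 07:10-09:25, 11:05-14:20.
Chen ∩ Ben ∩ Noa ∩ Sven ∩ Oona: 07:10-09:25, 11:05-14:20.
Those are the intersection windows.

07:10-09:25, 11:05-14:20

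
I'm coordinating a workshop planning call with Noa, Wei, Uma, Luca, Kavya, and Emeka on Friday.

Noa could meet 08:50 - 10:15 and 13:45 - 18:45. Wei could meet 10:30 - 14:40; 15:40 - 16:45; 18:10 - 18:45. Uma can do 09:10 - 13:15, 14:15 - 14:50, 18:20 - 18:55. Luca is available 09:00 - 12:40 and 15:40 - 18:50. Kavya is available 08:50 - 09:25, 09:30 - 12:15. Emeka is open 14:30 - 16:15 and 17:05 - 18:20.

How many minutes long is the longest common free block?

0

Noa ∩ Wei: 13:45-14:40, 15:40-16:45, 18:10-18:45.
Noa ∩ Wei ∩ Uma: 14:15-14:40, 18:20-18:45.
Noa ∩ Wei ∩ Uma ∩ Luca: 18:20-18:45.
Noa ∩ Wei ∩ Uma ∩ Luca ∩ Kavya: ∅.
Noa ∩ Wei ∩ Uma ∩ Luca ∩ Kavya ∩ Emeka: ∅.
There is no time when everyone is free.
No common window exists, so the longest block is 0 minutes.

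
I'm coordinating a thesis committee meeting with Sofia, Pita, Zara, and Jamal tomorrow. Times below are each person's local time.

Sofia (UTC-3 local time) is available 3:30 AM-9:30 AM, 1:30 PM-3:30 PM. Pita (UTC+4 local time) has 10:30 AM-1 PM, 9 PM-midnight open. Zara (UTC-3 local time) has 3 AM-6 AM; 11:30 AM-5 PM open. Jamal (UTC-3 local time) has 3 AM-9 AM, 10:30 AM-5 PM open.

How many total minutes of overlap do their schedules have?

240

Sofia in UTC: 06:30-12:30, 16:30-18:30 (add 3h to convert from UTC-3).
Pita in UTC: 06:30-09:00, 17:00-20:00 (subtract 4h to convert from UTC+4).
Zara in UTC: 06:00-09:00, 14:30-20:00 (add 3h to convert from UTC-3).
Jamal in UTC: 06:00-12:00, 13:30-20:00 (add 3h to convert from UTC-3).
Sofia ∩ Pita: 06:30-09:00, 17:00-18:30.
Sofia ∩ Pita ∩ Zara: 06:30-09:00, 17:00-18:30.
Sofia ∩ Pita ∩ Zara ∩ Jamal: 06:30-09:00, 17:00-18:30.
Summing the common windows: 150 + 90 = 240 minutes.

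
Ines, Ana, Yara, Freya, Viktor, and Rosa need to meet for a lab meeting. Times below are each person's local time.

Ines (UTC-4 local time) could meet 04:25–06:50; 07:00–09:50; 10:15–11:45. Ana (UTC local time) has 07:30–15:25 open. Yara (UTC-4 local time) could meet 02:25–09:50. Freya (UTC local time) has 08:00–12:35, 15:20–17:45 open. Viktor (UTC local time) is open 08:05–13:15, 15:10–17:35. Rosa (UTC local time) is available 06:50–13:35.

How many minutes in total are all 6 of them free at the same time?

Ines in UTC: 08:25-10:50, 11:00-13:50, 14:15-15:45 (add 4h to convert from UTC-4).
Ana in UTC: 07:30-15:25.
Yara in UTC: 06:25-13:50 (add 4h to convert from UTC-4).
Freya in UTC: 08:00-12:35, 15:20-17:45.
Viktor in UTC: 08:05-13:15, 15:10-17:35.
Rosa in UTC: 06:50-13:35.
Ines ∩ Ana: 08:25-10:50, 11:00-13:50, 14:15-15:25.
Ines ∩ Ana ∩ Yara: 08:25-10:50, 11:00-13:50.
Ines ∩ Ana ∩ Yara ∩ Freya: 08:25-10:50, 11:00-12:35.
Ines ∩ Ana ∩ Yara ∩ Freya ∩ Viktor: 08:25-10:50, 11:00-12:35.
Ines ∩ Ana ∩ Yara ∩ Freya ∩ Viktor ∩ Rosa: 08:25-10:50, 11:00-12:35.
Those are the intersection windows.
Summing the common windows: 145 + 95 = 240 minutes.

240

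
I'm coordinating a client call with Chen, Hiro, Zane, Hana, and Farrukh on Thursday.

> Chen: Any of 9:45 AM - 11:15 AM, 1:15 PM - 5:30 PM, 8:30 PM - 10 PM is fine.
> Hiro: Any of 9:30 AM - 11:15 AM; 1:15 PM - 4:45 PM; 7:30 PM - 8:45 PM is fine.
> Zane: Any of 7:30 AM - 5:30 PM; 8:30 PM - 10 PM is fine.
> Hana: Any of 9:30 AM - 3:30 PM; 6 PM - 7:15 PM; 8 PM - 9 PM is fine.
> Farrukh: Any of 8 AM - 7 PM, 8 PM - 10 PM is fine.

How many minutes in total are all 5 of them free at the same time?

Chen ∩ Hiro: 09:45-11:15, 13:15-16:45, 20:30-20:45.
Chen ∩ Hiro ∩ Zane: 09:45-11:15, 13:15-16:45, 20:30-20:45.
Chen ∩ Hiro ∩ Zane ∩ Hana: 09:45-11:15, 13:15-15:30, 20:30-20:45.
Chen ∩ Hiro ∩ Zane ∩ Hana ∩ Farrukh: 09:45-11:15, 13:15-15:30, 20:30-20:45.
Summing the common windows: 90 + 135 + 15 = 240 minutes.

240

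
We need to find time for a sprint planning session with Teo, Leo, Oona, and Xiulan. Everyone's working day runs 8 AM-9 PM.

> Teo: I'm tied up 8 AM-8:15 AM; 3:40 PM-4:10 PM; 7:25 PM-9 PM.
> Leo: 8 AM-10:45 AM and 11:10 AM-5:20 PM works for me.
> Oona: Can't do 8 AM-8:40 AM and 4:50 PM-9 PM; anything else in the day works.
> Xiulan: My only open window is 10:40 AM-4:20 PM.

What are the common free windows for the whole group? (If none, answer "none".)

Teo free: 08:15-15:40, 16:10-19:25 (invert busy blocks within the working day).
Leo free: 08:00-10:45, 11:10-17:20.
Oona free: 08:40-16:50 (invert busy blocks within the working day).
Xiulan free: 10:40-16:20.
Teo ∩ Leo: 08:15-10:45, 11:10-15:40, 16:10-17:20.
Teo ∩ Leo ∩ Oona: 08:40-10:45, 11:10-15:40, 16:10-16:50.
Teo ∩ Leo ∩ Oona ∩ Xiulan: 10:40-10:45, 11:10-15:40, 16:10-16:20.

10:40-10:45, 11:10-15:40, 16:10-16:20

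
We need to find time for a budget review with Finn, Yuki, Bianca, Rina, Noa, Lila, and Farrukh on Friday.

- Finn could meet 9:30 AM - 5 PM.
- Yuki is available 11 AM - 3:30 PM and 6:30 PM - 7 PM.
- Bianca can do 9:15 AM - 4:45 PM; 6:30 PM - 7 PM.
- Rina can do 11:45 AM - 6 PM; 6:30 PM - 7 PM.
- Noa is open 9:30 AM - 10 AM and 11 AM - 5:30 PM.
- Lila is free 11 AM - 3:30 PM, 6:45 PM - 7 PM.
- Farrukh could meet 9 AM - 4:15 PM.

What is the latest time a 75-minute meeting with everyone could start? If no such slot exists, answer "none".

14:15

Finn ∩ Yuki: 11:00-15:30.
Finn ∩ Yuki ∩ Bianca: 11:00-15:30.
Finn ∩ Yuki ∩ Bianca ∩ Rina: 11:45-15:30.
Finn ∩ Yuki ∩ Bianca ∩ Rina ∩ Noa: 11:45-15:30.
Finn ∩ Yuki ∩ Bianca ∩ Rina ∩ Noa ∩ Lila: 11:45-15:30.
Finn ∩ Yuki ∩ Bianca ∩ Rina ∩ Noa ∩ Lila ∩ Farrukh: 11:45-15:30.
Those are the intersection windows.
The last common window of at least 75 minutes is 11:45-15:30; a 75-minute meeting can start as late as 14:15 and still end by 15:30.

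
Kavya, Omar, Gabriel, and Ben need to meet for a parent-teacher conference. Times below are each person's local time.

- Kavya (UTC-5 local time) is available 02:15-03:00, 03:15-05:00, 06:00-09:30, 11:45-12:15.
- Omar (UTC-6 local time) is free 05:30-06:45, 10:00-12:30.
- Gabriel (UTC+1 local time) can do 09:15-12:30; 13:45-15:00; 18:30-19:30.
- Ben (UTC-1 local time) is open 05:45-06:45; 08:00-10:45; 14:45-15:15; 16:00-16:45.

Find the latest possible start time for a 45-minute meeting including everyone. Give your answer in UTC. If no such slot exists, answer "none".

none

Kavya in UTC: 07:15-08:00, 08:15-10:00, 11:00-14:30, 16:45-17:15 (add 5h to convert from UTC-5).
Omar in UTC: 11:30-12:45, 16:00-18:30 (add 6h to convert from UTC-6).
Gabriel in UTC: 08:15-11:30, 12:45-14:00, 17:30-18:30 (subtract 1h to convert from UTC+1).
Ben in UTC: 06:45-07:45, 09:00-11:45, 15:45-16:15, 17:00-17:45 (add 1h to convert from UTC-1).
Kavya ∩ Omar: 11:30-12:45, 16:45-17:15.
Kavya ∩ Omar ∩ Gabriel: ∅.
Kavya ∩ Omar ∩ Gabriel ∩ Ben: ∅.
There is no time when everyone is free.
No common window is at least 45 minutes long.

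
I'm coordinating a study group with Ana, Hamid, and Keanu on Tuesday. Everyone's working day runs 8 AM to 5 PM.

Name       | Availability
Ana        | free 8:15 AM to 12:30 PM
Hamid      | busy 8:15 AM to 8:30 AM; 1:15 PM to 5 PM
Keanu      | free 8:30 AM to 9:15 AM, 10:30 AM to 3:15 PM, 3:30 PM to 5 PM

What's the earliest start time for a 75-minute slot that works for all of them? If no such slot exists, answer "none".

Ana free: 08:15-12:30.
Hamid free: 08:00-08:15, 08:30-13:15 (invert busy blocks within the working day).
Keanu free: 08:30-09:15, 10:30-15:15, 15:30-17:00.
Ana ∩ Hamid: 08:30-12:30.
Ana ∩ Hamid ∩ Keanu: 08:30-09:15, 10:30-12:30.
Those are the intersection windows.
The first common window of at least 75 minutes is 10:30-12:30, so the earliest start is 10:30.

10:30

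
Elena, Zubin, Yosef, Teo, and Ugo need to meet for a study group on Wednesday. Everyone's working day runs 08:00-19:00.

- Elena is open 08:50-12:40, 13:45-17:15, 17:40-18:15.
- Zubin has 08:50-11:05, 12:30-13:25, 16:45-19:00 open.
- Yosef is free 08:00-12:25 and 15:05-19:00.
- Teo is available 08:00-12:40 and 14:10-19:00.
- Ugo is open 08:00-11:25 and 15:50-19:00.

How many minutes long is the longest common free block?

135

Elena ∩ Zubin: 08:50-11:05, 12:30-12:40, 16:45-17:15, 17:40-18:15.
Elena ∩ Zubin ∩ Yosef: 08:50-11:05, 16:45-17:15, 17:40-18:15.
Elena ∩ Zubin ∩ Yosef ∩ Teo: 08:50-11:05, 16:45-17:15, 17:40-18:15.
Elena ∩ Zubin ∩ Yosef ∩ Teo ∩ Ugo: 08:50-11:05, 16:45-17:15, 17:40-18:15.
The longest is 08:50-11:05 at 135 minutes.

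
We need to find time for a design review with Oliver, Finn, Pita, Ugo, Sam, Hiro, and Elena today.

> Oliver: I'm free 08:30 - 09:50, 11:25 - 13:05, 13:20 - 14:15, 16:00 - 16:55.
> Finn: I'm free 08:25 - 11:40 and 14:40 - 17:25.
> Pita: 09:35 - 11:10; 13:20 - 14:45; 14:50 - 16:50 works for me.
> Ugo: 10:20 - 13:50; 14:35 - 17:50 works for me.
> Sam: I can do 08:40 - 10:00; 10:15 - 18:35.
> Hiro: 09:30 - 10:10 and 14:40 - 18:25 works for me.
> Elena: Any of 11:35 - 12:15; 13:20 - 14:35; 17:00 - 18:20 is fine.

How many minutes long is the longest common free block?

0

Oliver ∩ Finn: 08:30-09:50, 11:25-11:40, 16:00-16:55.
Oliver ∩ Finn ∩ Pita: 09:35-09:50, 16:00-16:50.
Oliver ∩ Finn ∩ Pita ∩ Ugo: 16:00-16:50.
Oliver ∩ Finn ∩ Pita ∩ Ugo ∩ Sam: 16:00-16:50.
Oliver ∩ Finn ∩ Pita ∩ Ugo ∩ Sam ∩ Hiro: 16:00-16:50.
Oliver ∩ Finn ∩ Pita ∩ Ugo ∩ Sam ∩ Hiro ∩ Elena: ∅.
There is no time when everyone is free.
No common window exists, so the longest block is 0 minutes.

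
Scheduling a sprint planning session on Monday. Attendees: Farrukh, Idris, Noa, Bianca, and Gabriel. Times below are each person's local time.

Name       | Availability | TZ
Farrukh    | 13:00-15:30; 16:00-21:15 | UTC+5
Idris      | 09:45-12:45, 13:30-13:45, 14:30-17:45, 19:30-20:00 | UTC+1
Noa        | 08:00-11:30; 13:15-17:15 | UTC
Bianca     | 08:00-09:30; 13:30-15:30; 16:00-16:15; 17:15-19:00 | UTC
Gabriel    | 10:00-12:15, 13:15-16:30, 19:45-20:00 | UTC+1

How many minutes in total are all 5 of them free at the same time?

Farrukh in UTC: 08:00-10:30, 11:00-16:15 (subtract 5h to convert from UTC+5).
Idris in UTC: 08:45-11:45, 12:30-12:45, 13:30-16:45, 18:30-19:00 (subtract 1h to convert from UTC+1).
Noa in UTC: 08:00-11:30, 13:15-17:15.
Bianca in UTC: 08:00-09:30, 13:30-15:30, 16:00-16:15, 17:15-19:00.
Gabriel in UTC: 09:00-11:15, 12:15-15:30, 18:45-19:00 (subtract 1h to convert from UTC+1).
Farrukh ∩ Idris: 08:45-10:30, 11:00-11:45, 12:30-12:45, 13:30-16:15.
Farrukh ∩ Idris ∩ Noa: 08:45-10:30, 11:00-11:30, 13:30-16:15.
Farrukh ∩ Idris ∩ Noa ∩ Bianca: 08:45-09:30, 13:30-15:30, 16:00-16:15.
Farrukh ∩ Idris ∩ Noa ∩ Bianca ∩ Gabriel: 09:00-09:30, 13:30-15:30.
Summing the common windows: 30 + 120 = 150 minutes.

150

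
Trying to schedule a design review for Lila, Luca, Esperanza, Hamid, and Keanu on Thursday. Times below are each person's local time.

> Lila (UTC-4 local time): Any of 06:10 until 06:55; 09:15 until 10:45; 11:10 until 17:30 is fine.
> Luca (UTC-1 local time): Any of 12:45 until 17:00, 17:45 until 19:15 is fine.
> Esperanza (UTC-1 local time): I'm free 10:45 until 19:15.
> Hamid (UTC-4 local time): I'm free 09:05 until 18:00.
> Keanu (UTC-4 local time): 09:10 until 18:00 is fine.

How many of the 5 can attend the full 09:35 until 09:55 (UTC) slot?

0

Lila in UTC: 10:10-10:55, 13:15-14:45, 15:10-21:30 (add 4h to convert from UTC-4).
Luca in UTC: 13:45-18:00, 18:45-20:15 (add 1h to convert from UTC-1).
Esperanza in UTC: 11:45-20:15 (add 1h to convert from UTC-1).
Hamid in UTC: 13:05-22:00 (add 4h to convert from UTC-4).
Keanu in UTC: 13:10-22:00 (add 4h to convert from UTC-4).
nobody can make the full 09:35-09:55 slot — that's 0.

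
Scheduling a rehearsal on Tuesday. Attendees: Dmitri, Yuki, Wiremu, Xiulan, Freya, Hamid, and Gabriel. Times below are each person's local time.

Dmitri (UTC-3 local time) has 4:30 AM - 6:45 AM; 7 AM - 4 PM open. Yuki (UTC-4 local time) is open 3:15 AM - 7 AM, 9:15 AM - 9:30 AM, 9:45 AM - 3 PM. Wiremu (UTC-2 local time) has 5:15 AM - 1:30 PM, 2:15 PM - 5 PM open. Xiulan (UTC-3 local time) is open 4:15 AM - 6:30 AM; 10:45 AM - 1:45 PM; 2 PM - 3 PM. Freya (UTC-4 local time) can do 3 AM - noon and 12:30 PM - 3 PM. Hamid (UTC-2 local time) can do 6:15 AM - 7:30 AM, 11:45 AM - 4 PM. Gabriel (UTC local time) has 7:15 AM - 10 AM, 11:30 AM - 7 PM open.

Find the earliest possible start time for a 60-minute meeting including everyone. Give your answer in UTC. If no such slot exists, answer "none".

Dmitri in UTC: 07:30-09:45, 10:00-19:00 (add 3h to convert from UTC-3).
Yuki in UTC: 07:15-11:00, 13:15-13:30, 13:45-19:00 (add 4h to convert from UTC-4).
Wiremu in UTC: 07:15-15:30, 16:15-19:00 (add 2h to convert from UTC-2).
Xiulan in UTC: 07:15-09:30, 13:45-16:45, 17:00-18:00 (add 3h to convert from UTC-3).
Freya in UTC: 07:00-16:00, 16:30-19:00 (add 4h to convert from UTC-4).
Hamid in UTC: 08:15-09:30, 13:45-18:00 (add 2h to convert from UTC-2).
Gabriel in UTC: 07:15-10:00, 11:30-19:00.
Dmitri ∩ Yuki: 07:30-09:45, 10:00-11:00, 13:15-13:30, 13:45-19:00.
Dmitri ∩ Yuki ∩ Wiremu: 07:30-09:45, 10:00-11:00, 13:15-13:30, 13:45-15:30, 16:15-19:00.
Dmitri ∩ Yuki ∩ Wiremu ∩ Xiulan: 07:30-09:30, 13:45-15:30, 16:15-16:45, 17:00-18:00.
Dmitri ∩ Yuki ∩ Wiremu ∩ Xiulan ∩ Freya: 07:30-09:30, 13:45-15:30, 16:30-16:45, 17:00-18:00.
Dmitri ∩ Yuki ∩ Wiremu ∩ Xiulan ∩ Freya ∩ Hamid: 08:15-09:30, 13:45-15:30, 16:30-16:45, 17:00-18:00.
Dmitri ∩ Yuki ∩ Wiremu ∩ Xiulan ∩ Freya ∩ Hamid ∩ Gabriel: 08:15-09:30, 13:45-15:30, 16:30-16:45, 17:00-18:00.
The first common window of at least 60 minutes is 08:15-09:30, so the earliest start is 08:15.

08:15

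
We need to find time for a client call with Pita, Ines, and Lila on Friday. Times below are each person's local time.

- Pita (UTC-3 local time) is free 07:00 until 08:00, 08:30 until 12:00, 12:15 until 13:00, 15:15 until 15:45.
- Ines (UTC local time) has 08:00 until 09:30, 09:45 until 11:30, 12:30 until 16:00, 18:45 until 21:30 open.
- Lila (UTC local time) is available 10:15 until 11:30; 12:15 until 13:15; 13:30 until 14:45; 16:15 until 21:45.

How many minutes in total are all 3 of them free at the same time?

165

Pita in UTC: 10:00-11:00, 11:30-15:00, 15:15-16:00, 18:15-18:45 (add 3h to convert from UTC-3).
Ines in UTC: 08:00-09:30, 09:45-11:30, 12:30-16:00, 18:45-21:30.
Lila in UTC: 10:15-11:30, 12:15-13:15, 13:30-14:45, 16:15-21:45.
Pita ∩ Ines: 10:00-11:00, 12:30-15:00, 15:15-16:00.
Pita ∩ Ines ∩ Lila: 10:15-11:00, 12:30-13:15, 13:30-14:45.
Those are the intersection windows.
Summing the common windows: 45 + 45 + 75 = 165 minutes.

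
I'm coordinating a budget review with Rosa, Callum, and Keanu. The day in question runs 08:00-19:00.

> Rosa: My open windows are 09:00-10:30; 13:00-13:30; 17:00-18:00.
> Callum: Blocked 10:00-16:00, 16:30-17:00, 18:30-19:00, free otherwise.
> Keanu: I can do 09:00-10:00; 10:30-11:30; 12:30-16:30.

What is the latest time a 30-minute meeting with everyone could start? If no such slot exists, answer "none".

Rosa free: 09:00-10:30, 13:00-13:30, 17:00-18:00.
Callum free: 08:00-10:00, 16:00-16:30, 17:00-18:30 (invert busy blocks within the working day).
Keanu free: 09:00-10:00, 10:30-11:30, 12:30-16:30.
Rosa ∩ Callum: 09:00-10:00, 17:00-18:00.
Rosa ∩ Callum ∩ Keanu: 09:00-10:00.
Those are the intersection windows.
The last common window of at least 30 minutes is 09:00-10:00; a 30-minute meeting can start as late as 09:30 and still end by 10:00.

09:30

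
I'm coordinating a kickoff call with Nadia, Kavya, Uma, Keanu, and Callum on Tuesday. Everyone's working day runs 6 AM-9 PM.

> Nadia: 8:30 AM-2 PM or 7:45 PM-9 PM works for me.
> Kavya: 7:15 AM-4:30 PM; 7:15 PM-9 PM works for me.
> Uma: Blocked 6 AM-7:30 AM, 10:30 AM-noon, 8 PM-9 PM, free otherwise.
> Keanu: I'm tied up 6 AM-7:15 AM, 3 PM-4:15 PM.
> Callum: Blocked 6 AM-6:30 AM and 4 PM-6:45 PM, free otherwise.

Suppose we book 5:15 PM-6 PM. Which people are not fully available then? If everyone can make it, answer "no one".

Nadia free: 08:30-14:00, 19:45-21:00.
Kavya free: 07:15-16:30, 19:15-21:00.
Uma free: 07:30-10:30, 12:00-20:00 (invert busy blocks within the working day).
Keanu free: 07:15-15:00, 16:15-21:00 (invert busy blocks within the working day).
Callum free: 06:30-16:00, 18:45-21:00 (invert busy blocks within the working day).
Nadia: not fully free for 17:15-18:00. Kavya: not fully free for 17:15-18:00. Uma: free for 17:15-18:00. Keanu: free for 17:15-18:00. Callum: not fully free for 17:15-18:00.

Callum, Kavya, Nadia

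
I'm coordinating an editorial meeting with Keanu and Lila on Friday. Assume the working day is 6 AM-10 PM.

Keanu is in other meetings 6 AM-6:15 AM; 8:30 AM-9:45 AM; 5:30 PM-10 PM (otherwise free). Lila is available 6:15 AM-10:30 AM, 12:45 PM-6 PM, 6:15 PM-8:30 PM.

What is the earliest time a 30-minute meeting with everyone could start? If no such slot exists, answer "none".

Keanu free: 06:15-08:30, 09:45-17:30 (invert busy blocks within the working day).
Lila free: 06:15-10:30, 12:45-18:00, 18:15-20:30.
Keanu ∩ Lila: 06:15-08:30, 09:45-10:30, 12:45-17:30.
So the common availability across everyone is 06:15-08:30, 09:45-10:30, 12:45-17:30.
The first common window of at least 30 minutes is 06:15-08:30, so the earliest start is 06:15.

06:15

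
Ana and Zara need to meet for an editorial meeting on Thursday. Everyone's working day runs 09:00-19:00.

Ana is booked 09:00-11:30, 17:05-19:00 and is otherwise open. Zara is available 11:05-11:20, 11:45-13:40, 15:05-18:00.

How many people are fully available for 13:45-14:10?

1

Ana free: 11:30-17:05 (invert busy blocks within the working day).
Zara free: 11:05-11:20, 11:45-13:40, 15:05-18:00.
Ana can make the full 13:45-14:10 slot — that's 1.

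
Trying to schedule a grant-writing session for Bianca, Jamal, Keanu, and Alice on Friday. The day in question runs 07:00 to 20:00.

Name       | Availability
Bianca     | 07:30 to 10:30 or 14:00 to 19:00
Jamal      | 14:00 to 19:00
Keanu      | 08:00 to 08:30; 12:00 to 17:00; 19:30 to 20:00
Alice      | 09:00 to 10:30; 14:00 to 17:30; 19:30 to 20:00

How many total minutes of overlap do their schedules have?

Bianca ∩ Jamal: 14:00-19:00.
Bianca ∩ Jamal ∩ Keanu: 14:00-17:00.
Bianca ∩ Jamal ∩ Keanu ∩ Alice: 14:00-17:00.
So the common availability across everyone is 14:00-17:00.
That's a single block of 180 minutes.

180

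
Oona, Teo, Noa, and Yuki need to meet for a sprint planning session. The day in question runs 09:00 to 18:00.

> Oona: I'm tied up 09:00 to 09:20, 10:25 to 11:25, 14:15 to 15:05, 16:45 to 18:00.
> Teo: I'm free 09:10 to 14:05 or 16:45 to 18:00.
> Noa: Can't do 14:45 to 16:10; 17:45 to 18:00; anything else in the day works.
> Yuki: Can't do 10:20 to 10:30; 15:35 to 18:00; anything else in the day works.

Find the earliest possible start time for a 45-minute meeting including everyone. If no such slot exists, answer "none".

09:20

Oona free: 09:20-10:25, 11:25-14:15, 15:05-16:45 (invert busy blocks within the working day).
Teo free: 09:10-14:05, 16:45-18:00.
Noa free: 09:00-14:45, 16:10-17:45 (invert busy blocks within the working day).
Yuki free: 09:00-10:20, 10:30-15:35 (invert busy blocks within the working day).
Oona ∩ Teo: 09:20-10:25, 11:25-14:05.
Oona ∩ Teo ∩ Noa: 09:20-10:25, 11:25-14:05.
Oona ∩ Teo ∩ Noa ∩ Yuki: 09:20-10:20, 11:25-14:05.
The first common window of at least 45 minutes is 09:20-10:20, so the earliest start is 09:20.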